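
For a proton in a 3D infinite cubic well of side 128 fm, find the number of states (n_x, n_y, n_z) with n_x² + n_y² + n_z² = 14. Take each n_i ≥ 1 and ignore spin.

The level has n_x² + n_y² + n_z² = 14. The ordered positive-integer solutions are (1, 2, 3), (1, 3, 2), (2, 1, 3), (2, 3, 1), (3, 1, 2), (3, 2, 1).
That gives 6 states.

degeneracy = 6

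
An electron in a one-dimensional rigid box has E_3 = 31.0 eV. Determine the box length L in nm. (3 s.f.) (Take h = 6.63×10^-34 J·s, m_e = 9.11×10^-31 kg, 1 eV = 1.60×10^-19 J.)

From E_n = n²h²/(8m_eL²), L = n·h/√(8m_eE_n).
E_3 = 31.0 eV = 4.960×10^-18 J, so L = 3·6.63×10^-34/√(8·9.11×10^-31·4.960×10^-18) = 3.31×10^-10 m = 0.331 nm.

L = 0.331 nm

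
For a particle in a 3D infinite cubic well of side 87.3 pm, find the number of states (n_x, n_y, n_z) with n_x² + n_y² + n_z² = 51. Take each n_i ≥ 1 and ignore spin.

degeneracy = 6

The level has n_x² + n_y² + n_z² = 51. The ordered positive-integer solutions are (1, 1, 7), (1, 5, 5), (1, 7, 1), (5, 1, 5), (5, 5, 1), (7, 1, 1).
That gives 6 states.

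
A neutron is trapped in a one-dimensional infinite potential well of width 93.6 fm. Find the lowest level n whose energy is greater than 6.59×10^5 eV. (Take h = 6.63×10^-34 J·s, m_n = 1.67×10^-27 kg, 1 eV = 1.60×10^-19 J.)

n = 6

E_1 = h²/(8m_nL²) = 3.756×10^-15 J = 2.348×10^4 eV.
Need n² > 6.59×10^5/2.348×10^4 = 28.07, i.e. n > 5.298.
The smallest integer satisfying this is n = 6.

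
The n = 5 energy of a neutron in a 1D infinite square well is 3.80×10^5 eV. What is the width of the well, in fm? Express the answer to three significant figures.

L = 116 fm

From E_n = n²h²/(8m_nL²), L = n·h/√(8m_nE_n).
E_5 = 3.80×10^5 eV = 6.088×10^-14 J, so L = 5·6.626×10^-34/√(8·1.675×10^-27·6.088×10^-14) = 1.16×10^-13 m = 116 fm.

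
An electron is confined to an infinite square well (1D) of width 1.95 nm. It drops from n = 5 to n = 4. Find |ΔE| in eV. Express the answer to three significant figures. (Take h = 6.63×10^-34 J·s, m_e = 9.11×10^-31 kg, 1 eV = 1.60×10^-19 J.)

|ΔE| = 0.892 eV

E_1 = h²/(8m_eL²) = 1.586×10^-20 J.
|ΔE| = |5² − 4²|·E_1 = 9·1.586×10^-20 J = 1.427×10^-19 J = 0.892 eV.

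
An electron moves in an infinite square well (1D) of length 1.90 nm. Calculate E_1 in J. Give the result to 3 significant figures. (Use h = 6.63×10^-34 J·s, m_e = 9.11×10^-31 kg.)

E_1 = 1.67×10^-20 J

For an infinite well E_n = n²h²/(8m_eL²), so E_1 = h²/(8m_eL²) = (6.63×10^-34)²/(8·9.11×10^-31·(1.90×10^-9 m)²) = 1.671×10^-20 J.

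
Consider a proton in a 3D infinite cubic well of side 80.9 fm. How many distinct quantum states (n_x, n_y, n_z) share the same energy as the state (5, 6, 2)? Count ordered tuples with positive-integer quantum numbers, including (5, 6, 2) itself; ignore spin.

degeneracy = 6

The level has n_x² + n_y² + n_z² = 65. The ordered positive-integer solutions are (2, 5, 6), (2, 6, 5), (5, 2, 6), (5, 6, 2), (6, 2, 5), (6, 5, 2).
That gives 6 states.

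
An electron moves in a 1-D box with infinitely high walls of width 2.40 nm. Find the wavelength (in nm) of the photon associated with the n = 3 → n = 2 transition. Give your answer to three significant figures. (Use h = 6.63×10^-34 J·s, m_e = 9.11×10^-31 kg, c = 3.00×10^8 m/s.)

λ = 3.80×10^3 nm

E_1 = h²/(8m_eL²) = 1.047×10^-20 J, so ΔE = (3² − 2²)E_1 = 5.235×10^-20 J.
λ = hc/ΔE = (6.63×10^-34·3.00×10^8)/5.235×10^-20 = 3.80×10^-6 m = 3.80×10^3 nm.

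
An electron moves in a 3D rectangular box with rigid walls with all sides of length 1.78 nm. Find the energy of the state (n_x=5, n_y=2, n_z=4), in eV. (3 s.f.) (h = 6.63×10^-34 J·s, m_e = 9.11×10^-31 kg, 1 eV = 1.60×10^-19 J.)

E = 5.35 eV

For a 3D rectangular well E = (h²/8m_e)·Σ n_i²/L_i² = (6.63×10^-34)²/(8·9.11×10^-31) · [5²/(1.78 nm)² + 2²/(1.78 nm)² + 4²/(1.78 nm)²].
Evaluating gives E = 8.566×10^-19 J = 5.35 eV.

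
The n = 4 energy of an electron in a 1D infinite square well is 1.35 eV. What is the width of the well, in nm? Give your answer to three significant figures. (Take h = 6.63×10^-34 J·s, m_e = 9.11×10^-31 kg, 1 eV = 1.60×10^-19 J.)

From E_n = n²h²/(8m_eL²), L = n·h/√(8m_eE_n).
E_4 = 1.35 eV = 2.160×10^-19 J, so L = 4·6.63×10^-34/√(8·9.11×10^-31·2.160×10^-19) = 2.11×10^-9 m = 2.11 nm.

L = 2.11 nm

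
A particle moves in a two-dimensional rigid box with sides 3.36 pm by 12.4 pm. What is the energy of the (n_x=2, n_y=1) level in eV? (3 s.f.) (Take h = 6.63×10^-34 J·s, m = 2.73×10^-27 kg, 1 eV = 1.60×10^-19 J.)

For a 2D rectangular well E = (h²/8m)·Σ n_i²/L_i² = (6.63×10^-34)²/(8·2.73×10^-27) · [2²/(3.36 pm)² + 1²/(12.4 pm)²].
Evaluating gives E = 7.262×10^-18 J = 45.4 eV.

E = 45.4 eV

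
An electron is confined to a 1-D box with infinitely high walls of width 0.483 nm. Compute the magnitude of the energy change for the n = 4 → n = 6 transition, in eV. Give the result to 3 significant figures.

|ΔE| = 32.2 eV

E_1 = h²/(8m_eL²) = 2.583×10^-19 J.
|ΔE| = |4² − 6²|·E_1 = 20·2.583×10^-19 J = 5.166×10^-18 J = 32.2 eV.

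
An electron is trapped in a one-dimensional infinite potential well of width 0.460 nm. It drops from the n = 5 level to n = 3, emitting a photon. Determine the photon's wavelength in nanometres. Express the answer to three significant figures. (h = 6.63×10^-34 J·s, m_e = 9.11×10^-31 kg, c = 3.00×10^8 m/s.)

λ = 43.6 nm

E_1 = h²/(8m_eL²) = 2.850×10^-19 J, so ΔE = (5² − 3²)E_1 = 4.560×10^-18 J.
λ = hc/ΔE = (6.63×10^-34·3.00×10^8)/4.560×10^-18 = 4.36×10^-8 m = 43.6 nm.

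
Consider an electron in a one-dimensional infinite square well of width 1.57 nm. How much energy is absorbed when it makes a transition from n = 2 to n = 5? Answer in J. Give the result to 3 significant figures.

E_1 = h²/(8m_eL²) = 2.444×10^-20 J.
|ΔE| = |2² − 5²|·E_1 = 21·2.444×10^-20 J = 5.13×10^-19 J.

|ΔE| = 5.13×10^-19 J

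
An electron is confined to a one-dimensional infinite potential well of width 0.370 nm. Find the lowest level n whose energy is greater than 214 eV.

E_1 = h²/(8m_eL²) = 4.401×10^-19 J = 2.747 eV.
Need n² > 214/2.747 = 77.90, i.e. n > 8.826.
The smallest integer satisfying this is n = 9.

n = 9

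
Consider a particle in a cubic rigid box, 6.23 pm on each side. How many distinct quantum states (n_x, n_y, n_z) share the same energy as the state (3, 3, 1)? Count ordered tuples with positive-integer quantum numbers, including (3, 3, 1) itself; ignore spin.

degeneracy = 3

The level has n_x² + n_y² + n_z² = 19. The ordered positive-integer solutions are (1, 3, 3), (3, 1, 3), (3, 3, 1).
That gives 3 states.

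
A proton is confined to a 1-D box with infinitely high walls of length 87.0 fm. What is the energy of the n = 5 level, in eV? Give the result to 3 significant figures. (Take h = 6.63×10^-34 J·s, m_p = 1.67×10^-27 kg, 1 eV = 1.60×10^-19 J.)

E_5 = 6.79×10^5 eV

For an infinite well E_n = n²h²/(8m_pL²), so E_1 = h²/(8m_pL²) = (6.63×10^-34)²/(8·1.67×10^-27·(8.70×10^-14 m)²) = 4.347×10^-15 J.
Then E_5 = 5²·E_1 = 25·4.347×10^-15 J = 1.087×10^-13 J.
Converting, E_5 = 1.087×10^-13 J / (1.60×10^-19 J/eV) = 6.79×10^5 eV.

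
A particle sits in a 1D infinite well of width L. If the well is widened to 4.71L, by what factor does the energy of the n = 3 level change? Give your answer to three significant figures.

E_n ∝ 1/L², so the energy scales by 1/4.71² = 0.0451.

0.0451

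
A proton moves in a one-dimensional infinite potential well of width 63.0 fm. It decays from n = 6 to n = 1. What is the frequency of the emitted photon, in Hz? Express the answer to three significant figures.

E_1 = h²/(8m_pL²) = 8.265×10^-15 J and ΔE = (6² − 1²)E_1 = 2.893×10^-13 J.
f = ΔE/h = 2.893×10^-13/6.626×10^-34 = 4.37×10^20 Hz.

f = 4.37×10^20 Hz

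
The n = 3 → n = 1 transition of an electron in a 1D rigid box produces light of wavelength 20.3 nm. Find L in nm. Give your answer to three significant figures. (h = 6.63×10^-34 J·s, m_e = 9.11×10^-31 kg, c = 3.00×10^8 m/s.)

L = 0.222 nm

The photon carries ΔE = hc/λ = 6.63×10^-34·3.00×10^8/2.03×10^-8 m = 9.798×10^-18 J.
Since ΔE = (3² − 1²)E_1, E_1 = 1.225×10^-18 J, and L = h/√(8m_eE_1) = 2.22×10^-10 m = 0.222 nm.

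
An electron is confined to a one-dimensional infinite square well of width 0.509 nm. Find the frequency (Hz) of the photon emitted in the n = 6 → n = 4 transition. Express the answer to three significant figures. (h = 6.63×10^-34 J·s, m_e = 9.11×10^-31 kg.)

E_1 = h²/(8m_eL²) = 2.328×10^-19 J and ΔE = (6² − 4²)E_1 = 4.656×10^-18 J.
f = ΔE/h = 4.656×10^-18/6.63×10^-34 = 7.02×10^15 Hz.

f = 7.02×10^15 Hz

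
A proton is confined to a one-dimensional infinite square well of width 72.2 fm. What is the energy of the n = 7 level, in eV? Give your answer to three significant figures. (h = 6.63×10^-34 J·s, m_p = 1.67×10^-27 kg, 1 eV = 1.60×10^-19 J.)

For an infinite well E_n = n²h²/(8m_pL²), so E_1 = h²/(8m_pL²) = (6.63×10^-34)²/(8·1.67×10^-27·(7.22×10^-14 m)²) = 6.312×10^-15 J.
Then E_7 = 7²·E_1 = 49·6.312×10^-15 J = 3.093×10^-13 J.
Converting, E_7 = 3.093×10^-13 J / (1.60×10^-19 J/eV) = 1.93×10^6 eV.

E_7 = 1.93×10^6 eV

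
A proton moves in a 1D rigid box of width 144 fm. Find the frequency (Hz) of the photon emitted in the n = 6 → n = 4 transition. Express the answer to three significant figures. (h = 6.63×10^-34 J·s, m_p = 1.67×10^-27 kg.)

E_1 = h²/(8m_pL²) = 1.587×10^-15 J and ΔE = (6² − 4²)E_1 = 3.174×10^-14 J.
f = ΔE/h = 3.174×10^-14/6.63×10^-34 = 4.79×10^19 Hz.

f = 4.79×10^19 Hz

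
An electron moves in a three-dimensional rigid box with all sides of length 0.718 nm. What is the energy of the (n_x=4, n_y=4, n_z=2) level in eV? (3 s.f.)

E = 26.3 eV

For a 3D rectangular well E = (h²/8m_e)·Σ n_i²/L_i² = (6.626×10^-34)²/(8·9.109×10^-31) · [4²/(0.718 nm)² + 4²/(0.718 nm)² + 2²/(0.718 nm)²].
Evaluating gives E = 4.207×10^-18 J = 26.3 eV.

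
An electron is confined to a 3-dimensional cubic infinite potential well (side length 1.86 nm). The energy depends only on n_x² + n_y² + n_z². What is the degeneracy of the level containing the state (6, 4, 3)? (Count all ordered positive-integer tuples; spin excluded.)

degeneracy = 6

The level has n_x² + n_y² + n_z² = 61. The ordered positive-integer solutions are (3, 4, 6), (3, 6, 4), (4, 3, 6), (4, 6, 3), (6, 3, 4), (6, 4, 3).
That gives 6 states.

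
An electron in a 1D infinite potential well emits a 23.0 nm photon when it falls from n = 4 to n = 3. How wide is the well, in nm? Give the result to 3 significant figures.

L = 0.221 nm

The photon carries ΔE = hc/λ = 6.626×10^-34·2.998×10^8/2.30×10^-8 m = 8.637×10^-18 J.
Since ΔE = (4² − 3²)E_1, E_1 = 1.234×10^-18 J, and L = h/√(8m_eE_1) = 2.21×10^-10 m = 0.221 nm.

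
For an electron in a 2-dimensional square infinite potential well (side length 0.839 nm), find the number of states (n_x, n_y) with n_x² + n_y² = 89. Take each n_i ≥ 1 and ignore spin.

The level has n_x² + n_y² = 89. The ordered positive-integer solutions are (5, 8), (8, 5).
That gives 2 states.

degeneracy = 2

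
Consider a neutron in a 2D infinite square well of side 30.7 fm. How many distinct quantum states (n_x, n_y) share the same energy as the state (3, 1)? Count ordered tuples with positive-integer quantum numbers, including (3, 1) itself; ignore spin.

degeneracy = 2

The level has n_x² + n_y² = 10. The ordered positive-integer solutions are (1, 3), (3, 1).
That gives 2 states.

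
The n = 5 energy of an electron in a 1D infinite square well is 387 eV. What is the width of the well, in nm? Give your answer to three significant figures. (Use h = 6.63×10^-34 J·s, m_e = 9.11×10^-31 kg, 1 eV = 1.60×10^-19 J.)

From E_n = n²h²/(8m_eL²), L = n·h/√(8m_eE_n).
E_5 = 387 eV = 6.192×10^-17 J, so L = 5·6.63×10^-34/√(8·9.11×10^-31·6.192×10^-17) = 1.56×10^-10 m = 0.156 nm.

L = 0.156 nm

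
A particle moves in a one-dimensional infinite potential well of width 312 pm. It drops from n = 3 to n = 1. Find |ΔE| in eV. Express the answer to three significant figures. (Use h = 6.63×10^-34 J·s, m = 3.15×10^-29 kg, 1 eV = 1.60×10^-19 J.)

|ΔE| = 0.896 eV

E_1 = h²/(8mL²) = 1.792×10^-20 J.
|ΔE| = |3² − 1²|·E_1 = 8·1.792×10^-20 J = 1.434×10^-19 J = 0.896 eV.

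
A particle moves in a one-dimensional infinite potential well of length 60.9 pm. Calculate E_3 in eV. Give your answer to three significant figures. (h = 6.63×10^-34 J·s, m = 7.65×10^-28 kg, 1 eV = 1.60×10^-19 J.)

For an infinite well E_n = n²h²/(8mL²), so E_1 = h²/(8mL²) = (6.63×10^-34)²/(8·7.65×10^-28·(6.09×10^-11 m)²) = 1.937×10^-20 J.
Then E_3 = 3²·E_1 = 9·1.937×10^-20 J = 1.743×10^-19 J.
Converting, E_3 = 1.743×10^-19 J / (1.60×10^-19 J/eV) = 1.09 eV.

E_3 = 1.09 eV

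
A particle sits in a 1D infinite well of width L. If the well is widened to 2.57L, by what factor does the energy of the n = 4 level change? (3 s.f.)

0.151

E_n ∝ 1/L², so the energy scales by 1/2.57² = 0.151.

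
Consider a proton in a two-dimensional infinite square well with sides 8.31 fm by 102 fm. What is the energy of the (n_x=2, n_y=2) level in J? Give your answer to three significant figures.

For a 2D rectangular well E = (h²/8m_p)·Σ n_i²/L_i² = (6.626×10^-34)²/(8·1.673×10^-27) · [2²/(8.31 fm)² + 2²/(102 fm)²].
Evaluating gives E = 1.91×10^-12 J.

E = 1.91×10^-12 J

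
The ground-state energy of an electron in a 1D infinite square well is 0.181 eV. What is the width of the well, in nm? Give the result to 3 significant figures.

From E_n = n²h²/(8m_eL²), L = n·h/√(8m_eE_n).
E_1 = 0.181 eV = 2.900×10^-20 J, so L = 1·6.626×10^-34/√(8·9.109×10^-31·2.900×10^-20) = 1.44×10^-9 m = 1.44 nm.

L = 1.44 nm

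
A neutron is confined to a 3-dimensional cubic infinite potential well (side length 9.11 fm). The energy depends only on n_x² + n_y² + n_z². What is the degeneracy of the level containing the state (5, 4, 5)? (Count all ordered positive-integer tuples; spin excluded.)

The level has n_x² + n_y² + n_z² = 66. The ordered positive-integer solutions are (1, 1, 8), (1, 4, 7), (1, 7, 4), (1, 8, 1), (4, 1, 7), (4, 5, 5), (4, 7, 1), (5, 4, 5), (5, 5, 4), (7, 1, 4), (7, 4, 1), (8, 1, 1).
That gives 12 states.

degeneracy = 12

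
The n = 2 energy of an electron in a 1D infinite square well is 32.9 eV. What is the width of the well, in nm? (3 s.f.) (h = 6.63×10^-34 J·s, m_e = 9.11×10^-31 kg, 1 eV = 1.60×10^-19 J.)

From E_n = n²h²/(8m_eL²), L = n·h/√(8m_eE_n).
E_2 = 32.9 eV = 5.264×10^-18 J, so L = 2·6.63×10^-34/√(8·9.11×10^-31·5.264×10^-18) = 2.14×10^-10 m = 0.214 nm.

L = 0.214 nm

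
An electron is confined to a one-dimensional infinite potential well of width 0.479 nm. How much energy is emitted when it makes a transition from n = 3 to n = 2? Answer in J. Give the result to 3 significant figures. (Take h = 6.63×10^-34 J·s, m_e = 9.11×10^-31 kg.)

|ΔE| = 1.31×10^-18 J

E_1 = h²/(8m_eL²) = 2.629×10^-19 J.
|ΔE| = |3² − 2²|·E_1 = 5·2.629×10^-19 J = 1.31×10^-18 J.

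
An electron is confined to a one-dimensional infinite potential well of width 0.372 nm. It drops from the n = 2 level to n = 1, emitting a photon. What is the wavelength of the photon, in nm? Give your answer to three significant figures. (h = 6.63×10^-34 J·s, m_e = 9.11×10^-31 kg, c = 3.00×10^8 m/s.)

λ = 152 nm

E_1 = h²/(8m_eL²) = 4.358×10^-19 J, so ΔE = (2² − 1²)E_1 = 1.307×10^-18 J.
λ = hc/ΔE = (6.63×10^-34·3.00×10^8)/1.307×10^-18 = 1.52×10^-7 m = 152 nm.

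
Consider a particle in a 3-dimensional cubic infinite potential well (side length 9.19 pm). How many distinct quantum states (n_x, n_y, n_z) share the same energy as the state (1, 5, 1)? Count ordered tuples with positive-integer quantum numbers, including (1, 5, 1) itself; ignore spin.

degeneracy = 4

The level has n_x² + n_y² + n_z² = 27. The ordered positive-integer solutions are (1, 1, 5), (1, 5, 1), (3, 3, 3), (5, 1, 1).
That gives 4 states.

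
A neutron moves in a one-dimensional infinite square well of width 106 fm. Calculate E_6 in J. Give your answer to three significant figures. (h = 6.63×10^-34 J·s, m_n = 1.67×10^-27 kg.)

For an infinite well E_n = n²h²/(8m_nL²), so E_1 = h²/(8m_nL²) = (6.63×10^-34)²/(8·1.67×10^-27·(1.06×10^-13 m)²) = 2.928×10^-15 J.
Then E_6 = 6²·E_1 = 36·2.928×10^-15 J = 1.05×10^-13 J.

E_6 = 1.05×10^-13 J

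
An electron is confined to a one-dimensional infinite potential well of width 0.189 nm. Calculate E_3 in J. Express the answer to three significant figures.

E_3 = 1.52×10^-17 J

For an infinite well E_n = n²h²/(8m_eL²), so E_1 = h²/(8m_eL²) = (6.626×10^-34)²/(8·9.109×10^-31·(1.89×10^-10 m)²) = 1.687×10^-18 J.
Then E_3 = 3²·E_1 = 9·1.687×10^-18 J = 1.52×10^-17 J.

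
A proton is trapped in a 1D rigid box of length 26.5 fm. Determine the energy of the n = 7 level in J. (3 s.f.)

E_7 = 2.29×10^-12 J

For an infinite well E_n = n²h²/(8m_pL²), so E_1 = h²/(8m_pL²) = (6.626×10^-34)²/(8·1.673×10^-27·(2.65×10^-14 m)²) = 4.671×10^-14 J.
Then E_7 = 7²·E_1 = 49·4.671×10^-14 J = 2.29×10^-12 J.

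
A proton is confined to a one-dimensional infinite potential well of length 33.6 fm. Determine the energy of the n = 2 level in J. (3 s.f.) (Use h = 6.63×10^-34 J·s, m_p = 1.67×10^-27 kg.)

E_2 = 1.17×10^-13 J

For an infinite well E_n = n²h²/(8m_pL²), so E_1 = h²/(8m_pL²) = (6.63×10^-34)²/(8·1.67×10^-27·(3.36×10^-14 m)²) = 2.914×10^-14 J.
Then E_2 = 2²·E_1 = 4·2.914×10^-14 J = 1.17×10^-13 J.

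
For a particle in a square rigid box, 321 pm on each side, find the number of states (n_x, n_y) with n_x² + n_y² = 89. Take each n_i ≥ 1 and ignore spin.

The level has n_x² + n_y² = 89. The ordered positive-integer solutions are (5, 8), (8, 5).
That gives 2 states.

degeneracy = 2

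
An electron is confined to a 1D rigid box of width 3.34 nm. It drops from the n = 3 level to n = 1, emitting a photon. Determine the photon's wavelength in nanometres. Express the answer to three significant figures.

E_1 = h²/(8m_eL²) = 5.401×10^-21 J, so ΔE = (3² − 1²)E_1 = 4.321×10^-20 J.
λ = hc/ΔE = (6.626×10^-34·2.998×10^8)/4.321×10^-20 = 4.60×10^-6 m = 4.60×10^3 nm.

λ = 4.60×10^3 nm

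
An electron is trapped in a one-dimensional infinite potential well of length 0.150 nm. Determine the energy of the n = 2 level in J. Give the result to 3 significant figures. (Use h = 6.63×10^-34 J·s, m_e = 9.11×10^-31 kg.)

E_2 = 1.07×10^-17 J

For an infinite well E_n = n²h²/(8m_eL²), so E_1 = h²/(8m_eL²) = (6.63×10^-34)²/(8·9.11×10^-31·(1.50×10^-10 m)²) = 2.681×10^-18 J.
Then E_2 = 2²·E_1 = 4·2.681×10^-18 J = 1.07×10^-17 J.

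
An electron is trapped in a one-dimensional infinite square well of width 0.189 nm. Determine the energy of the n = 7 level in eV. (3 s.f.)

For an infinite well E_n = n²h²/(8m_eL²), so E_1 = h²/(8m_eL²) = (6.626×10^-34)²/(8·9.109×10^-31·(1.89×10^-10 m)²) = 1.687×10^-18 J.
Then E_7 = 7²·E_1 = 49·1.687×10^-18 J = 8.266×10^-17 J.
Converting, E_7 = 8.266×10^-17 J / (1.602×10^-19 J/eV) = 516 eV.

E_7 = 516 eV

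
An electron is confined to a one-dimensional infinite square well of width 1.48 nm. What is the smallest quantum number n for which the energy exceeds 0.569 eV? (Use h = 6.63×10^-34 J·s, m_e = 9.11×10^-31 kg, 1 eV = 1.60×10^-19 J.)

E_1 = h²/(8m_eL²) = 2.754×10^-20 J = 0.1721 eV.
Need n² > 0.569/0.1721 = 3.306, i.e. n > 1.818.
The smallest integer satisfying this is n = 2.

n = 2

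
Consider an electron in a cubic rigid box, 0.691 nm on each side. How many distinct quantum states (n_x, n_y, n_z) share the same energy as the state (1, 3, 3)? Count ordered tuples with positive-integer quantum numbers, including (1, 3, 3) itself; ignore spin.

degeneracy = 3

The level has n_x² + n_y² + n_z² = 19. The ordered positive-integer solutions are (1, 3, 3), (3, 1, 3), (3, 3, 1).
That gives 3 states.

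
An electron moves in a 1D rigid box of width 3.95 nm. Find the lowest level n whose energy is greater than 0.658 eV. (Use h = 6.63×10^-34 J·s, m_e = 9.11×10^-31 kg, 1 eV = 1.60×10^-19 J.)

n = 6

E_1 = h²/(8m_eL²) = 3.866×10^-21 J = 0.02416 eV.
Need n² > 0.658/0.02416 = 27.24, i.e. n > 5.219.
The smallest integer satisfying this is n = 6.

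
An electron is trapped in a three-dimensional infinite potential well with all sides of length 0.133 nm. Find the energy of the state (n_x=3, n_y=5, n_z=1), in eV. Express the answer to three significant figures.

E = 744 eV

For a 3D rectangular well E = (h²/8m_e)·Σ n_i²/L_i² = (6.626×10^-34)²/(8·9.109×10^-31) · [3²/(0.133 nm)² + 5²/(0.133 nm)² + 1²/(0.133 nm)²].
Evaluating gives E = 1.192×10^-16 J = 744 eV.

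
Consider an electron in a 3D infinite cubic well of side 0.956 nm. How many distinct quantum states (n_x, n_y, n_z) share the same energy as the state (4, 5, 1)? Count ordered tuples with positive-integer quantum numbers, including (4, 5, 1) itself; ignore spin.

degeneracy = 6

The level has n_x² + n_y² + n_z² = 42. The ordered positive-integer solutions are (1, 4, 5), (1, 5, 4), (4, 1, 5), (4, 5, 1), (5, 1, 4), (5, 4, 1).
That gives 6 states.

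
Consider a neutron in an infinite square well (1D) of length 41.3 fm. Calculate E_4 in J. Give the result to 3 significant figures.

E_4 = 3.07×10^-13 J

For an infinite well E_n = n²h²/(8m_nL²), so E_1 = h²/(8m_nL²) = (6.626×10^-34)²/(8·1.675×10^-27·(4.13×10^-14 m)²) = 1.921×10^-14 J.
Then E_4 = 4²·E_1 = 16·1.921×10^-14 J = 3.07×10^-13 J.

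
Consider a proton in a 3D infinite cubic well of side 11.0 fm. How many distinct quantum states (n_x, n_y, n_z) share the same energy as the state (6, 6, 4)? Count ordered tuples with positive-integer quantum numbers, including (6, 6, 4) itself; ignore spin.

The level has n_x² + n_y² + n_z² = 88. The ordered positive-integer solutions are (4, 6, 6), (6, 4, 6), (6, 6, 4).
That gives 3 states.

degeneracy = 3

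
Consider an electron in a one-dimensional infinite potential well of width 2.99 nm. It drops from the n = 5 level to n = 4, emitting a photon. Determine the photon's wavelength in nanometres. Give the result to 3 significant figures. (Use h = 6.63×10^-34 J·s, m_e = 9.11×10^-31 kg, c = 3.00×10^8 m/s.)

E_1 = h²/(8m_eL²) = 6.746×10^-21 J, so ΔE = (5² − 4²)E_1 = 6.071×10^-20 J.
λ = hc/ΔE = (6.63×10^-34·3.00×10^8)/6.071×10^-20 = 3.28×10^-6 m = 3.28×10^3 nm.

λ = 3.28×10^3 nm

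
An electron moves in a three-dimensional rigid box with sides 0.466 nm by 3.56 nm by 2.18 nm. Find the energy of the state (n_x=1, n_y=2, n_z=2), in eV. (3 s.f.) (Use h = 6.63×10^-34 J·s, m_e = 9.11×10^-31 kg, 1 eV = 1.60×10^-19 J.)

For a 3D rectangular well E = (h²/8m_e)·Σ n_i²/L_i² = (6.63×10^-34)²/(8·9.11×10^-31) · [1²/(0.466 nm)² + 2²/(3.56 nm)² + 2²/(2.18 nm)²].
Evaluating gives E = 3.475×10^-19 J = 2.17 eV.

E = 2.17 eV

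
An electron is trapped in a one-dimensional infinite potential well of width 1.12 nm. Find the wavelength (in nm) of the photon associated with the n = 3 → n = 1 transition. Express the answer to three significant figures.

E_1 = h²/(8m_eL²) = 4.803×10^-20 J, so ΔE = (3² − 1²)E_1 = 3.842×10^-19 J.
λ = hc/ΔE = (6.626×10^-34·2.998×10^8)/3.842×10^-19 = 5.17×10^-7 m = 517 nm.

λ = 517 nm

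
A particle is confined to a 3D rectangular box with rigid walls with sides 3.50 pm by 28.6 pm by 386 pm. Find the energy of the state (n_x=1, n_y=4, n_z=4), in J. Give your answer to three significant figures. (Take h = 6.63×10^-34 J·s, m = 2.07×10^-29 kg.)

E = 2.69×10^-16 J

For a 3D rectangular well E = (h²/8m)·Σ n_i²/L_i² = (6.63×10^-34)²/(8·2.07×10^-29) · [1²/(3.50 pm)² + 4²/(28.6 pm)² + 4²/(386 pm)²].
Evaluating gives E = 2.69×10^-16 J.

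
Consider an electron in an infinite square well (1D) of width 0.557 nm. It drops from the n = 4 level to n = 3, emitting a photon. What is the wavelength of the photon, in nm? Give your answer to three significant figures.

E_1 = h²/(8m_eL²) = 1.942×10^-19 J, so ΔE = (4² − 3²)E_1 = 1.359×10^-18 J.
λ = hc/ΔE = (6.626×10^-34·2.998×10^8)/1.359×10^-18 = 1.46×10^-7 m = 146 nm.

λ = 146 nm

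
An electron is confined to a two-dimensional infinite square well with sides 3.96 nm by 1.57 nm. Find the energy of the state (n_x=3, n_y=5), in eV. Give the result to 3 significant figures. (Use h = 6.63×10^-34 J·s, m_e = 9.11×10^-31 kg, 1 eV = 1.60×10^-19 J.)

For a 2D rectangular well E = (h²/8m_e)·Σ n_i²/L_i² = (6.63×10^-34)²/(8·9.11×10^-31) · [3²/(3.96 nm)² + 5²/(1.57 nm)²].
Evaluating gives E = 6.463×10^-19 J = 4.04 eV.

E = 4.04 eV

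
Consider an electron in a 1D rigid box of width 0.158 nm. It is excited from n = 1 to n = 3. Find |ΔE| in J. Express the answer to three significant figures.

E_1 = h²/(8m_eL²) = 2.413×10^-18 J.
|ΔE| = |1² − 3²|·E_1 = 8·2.413×10^-18 J = 1.93×10^-17 J.

|ΔE| = 1.93×10^-17 J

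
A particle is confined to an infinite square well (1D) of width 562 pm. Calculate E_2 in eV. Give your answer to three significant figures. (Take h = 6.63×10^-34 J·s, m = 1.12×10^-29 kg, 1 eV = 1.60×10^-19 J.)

E_2 = 0.388 eV

For an infinite well E_n = n²h²/(8mL²), so E_1 = h²/(8mL²) = (6.63×10^-34)²/(8·1.12×10^-29·(5.62×10^-10 m)²) = 1.553×10^-20 J.
Then E_2 = 2²·E_1 = 4·1.553×10^-20 J = 6.212×10^-20 J.
Converting, E_2 = 6.212×10^-20 J / (1.60×10^-19 J/eV) = 0.388 eV.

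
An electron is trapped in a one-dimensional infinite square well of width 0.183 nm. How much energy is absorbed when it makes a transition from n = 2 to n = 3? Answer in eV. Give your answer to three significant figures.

|ΔE| = 56.1 eV

E_1 = h²/(8m_eL²) = 1.799×10^-18 J.
|ΔE| = |2² − 3²|·E_1 = 5·1.799×10^-18 J = 8.995×10^-18 J = 56.1 eV.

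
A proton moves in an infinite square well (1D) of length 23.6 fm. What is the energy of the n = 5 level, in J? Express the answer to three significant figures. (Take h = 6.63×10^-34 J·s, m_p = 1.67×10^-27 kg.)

For an infinite well E_n = n²h²/(8m_pL²), so E_1 = h²/(8m_pL²) = (6.63×10^-34)²/(8·1.67×10^-27·(2.36×10^-14 m)²) = 5.907×10^-14 J.
Then E_5 = 5²·E_1 = 25·5.907×10^-14 J = 1.48×10^-12 J.

E_5 = 1.48×10^-12 J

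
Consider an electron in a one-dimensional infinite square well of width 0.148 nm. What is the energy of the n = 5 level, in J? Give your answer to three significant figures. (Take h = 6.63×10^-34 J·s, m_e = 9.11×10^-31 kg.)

E_5 = 6.88×10^-17 J

For an infinite well E_n = n²h²/(8m_eL²), so E_1 = h²/(8m_eL²) = (6.63×10^-34)²/(8·9.11×10^-31·(1.48×10^-10 m)²) = 2.754×10^-18 J.
Then E_5 = 5²·E_1 = 25·2.754×10^-18 J = 6.88×10^-17 J.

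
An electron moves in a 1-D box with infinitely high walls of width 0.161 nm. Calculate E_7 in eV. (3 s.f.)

For an infinite well E_n = n²h²/(8m_eL²), so E_1 = h²/(8m_eL²) = (6.626×10^-34)²/(8·9.109×10^-31·(1.61×10^-10 m)²) = 2.324×10^-18 J.
Then E_7 = 7²·E_1 = 49·2.324×10^-18 J = 1.139×10^-16 J.
Converting, E_7 = 1.139×10^-16 J / (1.602×10^-19 J/eV) = 711 eV.

E_7 = 711 eV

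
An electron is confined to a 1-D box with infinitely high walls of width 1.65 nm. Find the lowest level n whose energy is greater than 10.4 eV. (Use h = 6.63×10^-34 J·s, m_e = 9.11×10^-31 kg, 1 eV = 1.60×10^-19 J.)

E_1 = h²/(8m_eL²) = 2.215×10^-20 J = 0.1384 eV.
Need n² > 10.4/0.1384 = 75.14, i.e. n > 8.668.
The smallest integer satisfying this is n = 9.

n = 9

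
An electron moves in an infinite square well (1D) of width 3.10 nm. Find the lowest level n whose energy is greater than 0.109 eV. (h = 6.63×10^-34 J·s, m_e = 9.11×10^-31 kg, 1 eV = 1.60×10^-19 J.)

n = 2

E_1 = h²/(8m_eL²) = 6.276×10^-21 J = 0.03923 eV.
Need n² > 0.109/0.03923 = 2.778, i.e. n > 1.667.
The smallest integer satisfying this is n = 2.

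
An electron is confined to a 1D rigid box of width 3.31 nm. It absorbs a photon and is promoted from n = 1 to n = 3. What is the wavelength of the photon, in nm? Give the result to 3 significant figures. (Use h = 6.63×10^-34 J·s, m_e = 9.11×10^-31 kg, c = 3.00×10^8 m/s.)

E_1 = h²/(8m_eL²) = 5.505×10^-21 J, so ΔE = (3² − 1²)E_1 = 4.404×10^-20 J.
λ = hc/ΔE = (6.63×10^-34·3.00×10^8)/4.404×10^-20 = 4.52×10^-6 m = 4.52×10^3 nm.

λ = 4.52×10^3 nm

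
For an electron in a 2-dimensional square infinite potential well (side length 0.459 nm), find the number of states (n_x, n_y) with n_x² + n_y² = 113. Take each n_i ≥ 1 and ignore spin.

The level has n_x² + n_y² = 113. The ordered positive-integer solutions are (7, 8), (8, 7).
That gives 2 states.

degeneracy = 2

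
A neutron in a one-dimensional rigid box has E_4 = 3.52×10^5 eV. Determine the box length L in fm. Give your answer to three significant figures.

From E_n = n²h²/(8m_nL²), L = n·h/√(8m_nE_n).
E_4 = 3.52×10^5 eV = 5.639×10^-14 J, so L = 4·6.626×10^-34/√(8·1.675×10^-27·5.639×10^-14) = 9.64×10^-14 m = 96.4 fm.

L = 96.4 fm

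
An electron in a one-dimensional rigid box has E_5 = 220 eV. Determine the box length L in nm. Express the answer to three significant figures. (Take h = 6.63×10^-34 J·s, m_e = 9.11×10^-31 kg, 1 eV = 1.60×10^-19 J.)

L = 0.207 nm

From E_n = n²h²/(8m_eL²), L = n·h/√(8m_eE_n).
E_5 = 220 eV = 3.520×10^-17 J, so L = 5·6.63×10^-34/√(8·9.11×10^-31·3.520×10^-17) = 2.07×10^-10 m = 0.207 nm.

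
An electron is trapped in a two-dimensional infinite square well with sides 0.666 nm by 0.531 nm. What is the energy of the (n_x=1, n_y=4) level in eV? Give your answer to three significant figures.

For a 2D rectangular well E = (h²/8m_e)·Σ n_i²/L_i² = (6.626×10^-34)²/(8·9.109×10^-31) · [1²/(0.666 nm)² + 4²/(0.531 nm)²].
Evaluating gives E = 3.555×10^-18 J = 22.2 eV.

E = 22.2 eV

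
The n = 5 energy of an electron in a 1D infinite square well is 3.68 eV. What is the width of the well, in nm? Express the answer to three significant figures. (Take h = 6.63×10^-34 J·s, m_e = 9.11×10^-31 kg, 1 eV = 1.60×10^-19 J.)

L = 1.60 nm

From E_n = n²h²/(8m_eL²), L = n·h/√(8m_eE_n).
E_5 = 3.68 eV = 5.888×10^-19 J, so L = 5·6.63×10^-34/√(8·9.11×10^-31·5.888×10^-19) = 1.60×10^-9 m = 1.60 nm.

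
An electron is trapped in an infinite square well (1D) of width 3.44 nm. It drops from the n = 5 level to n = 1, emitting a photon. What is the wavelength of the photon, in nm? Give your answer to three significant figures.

λ = 1.63×10^3 nm

E_1 = h²/(8m_eL²) = 5.091×10^-21 J, so ΔE = (5² − 1²)E_1 = 1.222×10^-19 J.
λ = hc/ΔE = (6.626×10^-34·2.998×10^8)/1.222×10^-19 = 1.63×10^-6 m = 1.63×10^3 nm.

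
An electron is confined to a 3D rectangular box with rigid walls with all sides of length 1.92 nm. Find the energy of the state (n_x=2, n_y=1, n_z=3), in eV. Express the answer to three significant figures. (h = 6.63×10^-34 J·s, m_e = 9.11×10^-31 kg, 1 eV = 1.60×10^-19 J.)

E = 1.43 eV

For a 3D rectangular well E = (h²/8m_e)·Σ n_i²/L_i² = (6.63×10^-34)²/(8·9.11×10^-31) · [2²/(1.92 nm)² + 1²/(1.92 nm)² + 3²/(1.92 nm)²].
Evaluating gives E = 2.291×10^-19 J = 1.43 eV.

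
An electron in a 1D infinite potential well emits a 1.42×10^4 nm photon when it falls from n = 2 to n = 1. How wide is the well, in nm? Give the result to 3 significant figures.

L = 3.59 nm

The photon carries ΔE = hc/λ = 6.626×10^-34·2.998×10^8/1.42×10^-5 m = 1.399×10^-20 J.
Since ΔE = (2² − 1²)E_1, E_1 = 4.663×10^-21 J, and L = h/√(8m_eE_1) = 3.59×10^-9 m = 3.59 nm.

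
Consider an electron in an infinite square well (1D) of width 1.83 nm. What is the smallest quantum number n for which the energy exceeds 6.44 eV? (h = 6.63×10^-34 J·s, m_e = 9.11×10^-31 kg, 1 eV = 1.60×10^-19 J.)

n = 8

E_1 = h²/(8m_eL²) = 1.801×10^-20 J = 0.1126 eV.
Need n² > 6.44/0.1126 = 57.19, i.e. n > 7.562.
The smallest integer satisfying this is n = 8.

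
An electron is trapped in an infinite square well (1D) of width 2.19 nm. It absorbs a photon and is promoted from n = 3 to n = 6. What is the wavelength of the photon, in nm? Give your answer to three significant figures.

E_1 = h²/(8m_eL²) = 1.256×10^-20 J, so ΔE = (6² − 3²)E_1 = 3.391×10^-19 J.
λ = hc/ΔE = (6.626×10^-34·2.998×10^8)/3.391×10^-19 = 5.86×10^-7 m = 586 nm.

λ = 586 nm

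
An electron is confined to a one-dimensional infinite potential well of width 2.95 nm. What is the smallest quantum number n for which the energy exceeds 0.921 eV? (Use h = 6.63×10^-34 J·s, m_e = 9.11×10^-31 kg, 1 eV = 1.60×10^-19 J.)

E_1 = h²/(8m_eL²) = 6.931×10^-21 J = 0.04332 eV.
Need n² > 0.921/0.04332 = 21.26, i.e. n > 4.611.
The smallest integer satisfying this is n = 5.

n = 5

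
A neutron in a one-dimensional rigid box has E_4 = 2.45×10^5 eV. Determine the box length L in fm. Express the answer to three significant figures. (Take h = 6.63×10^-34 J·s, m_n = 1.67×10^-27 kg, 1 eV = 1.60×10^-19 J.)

L = 116 fm

From E_n = n²h²/(8m_nL²), L = n·h/√(8m_nE_n).
E_4 = 2.45×10^5 eV = 3.920×10^-14 J, so L = 4·6.63×10^-34/√(8·1.67×10^-27·3.920×10^-14) = 1.16×10^-13 m = 116 fm.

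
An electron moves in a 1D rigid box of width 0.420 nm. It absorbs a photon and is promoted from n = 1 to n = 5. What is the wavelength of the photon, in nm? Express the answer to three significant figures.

λ = 24.2 nm

E_1 = h²/(8m_eL²) = 3.415×10^-19 J, so ΔE = (5² − 1²)E_1 = 8.196×10^-18 J.
λ = hc/ΔE = (6.626×10^-34·2.998×10^8)/8.196×10^-18 = 2.42×10^-8 m = 24.2 nm.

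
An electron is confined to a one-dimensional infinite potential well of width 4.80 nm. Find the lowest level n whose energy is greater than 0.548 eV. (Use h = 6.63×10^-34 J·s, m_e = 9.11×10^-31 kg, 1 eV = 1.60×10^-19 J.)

E_1 = h²/(8m_eL²) = 2.618×10^-21 J = 0.01636 eV.
Need n² > 0.548/0.01636 = 33.50, i.e. n > 5.788.
The smallest integer satisfying this is n = 6.

n = 6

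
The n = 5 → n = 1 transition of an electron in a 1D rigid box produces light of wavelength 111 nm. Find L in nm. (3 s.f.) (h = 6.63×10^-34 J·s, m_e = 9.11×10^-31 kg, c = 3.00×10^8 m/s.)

L = 0.899 nm

The photon carries ΔE = hc/λ = 6.63×10^-34·3.00×10^8/1.11×10^-7 m = 1.792×10^-18 J.
Since ΔE = (5² − 1²)E_1, E_1 = 7.467×10^-20 J, and L = h/√(8m_eE_1) = 8.99×10^-10 m = 0.899 nm.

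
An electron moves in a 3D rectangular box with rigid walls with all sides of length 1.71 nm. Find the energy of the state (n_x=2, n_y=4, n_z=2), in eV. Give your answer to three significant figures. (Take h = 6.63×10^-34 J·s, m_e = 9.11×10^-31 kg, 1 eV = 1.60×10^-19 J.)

E = 3.09 eV

For a 3D rectangular well E = (h²/8m_e)·Σ n_i²/L_i² = (6.63×10^-34)²/(8·9.11×10^-31) · [2²/(1.71 nm)² + 4²/(1.71 nm)² + 2²/(1.71 nm)²].
Evaluating gives E = 4.950×10^-19 J = 3.09 eV.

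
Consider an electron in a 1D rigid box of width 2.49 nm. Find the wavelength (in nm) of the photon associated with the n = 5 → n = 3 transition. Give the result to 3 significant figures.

E_1 = h²/(8m_eL²) = 9.717×10^-21 J, so ΔE = (5² − 3²)E_1 = 1.555×10^-19 J.
λ = hc/ΔE = (6.626×10^-34·2.998×10^8)/1.555×10^-19 = 1.28×10^-6 m = 1.28×10^3 nm.

λ = 1.28×10^3 nm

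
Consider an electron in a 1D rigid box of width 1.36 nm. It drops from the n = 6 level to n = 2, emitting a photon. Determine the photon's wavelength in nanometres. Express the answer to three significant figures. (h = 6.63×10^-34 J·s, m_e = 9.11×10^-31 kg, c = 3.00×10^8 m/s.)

E_1 = h²/(8m_eL²) = 3.261×10^-20 J, so ΔE = (6² − 2²)E_1 = 1.044×10^-18 J.
λ = hc/ΔE = (6.63×10^-34·3.00×10^8)/1.044×10^-18 = 1.91×10^-7 m = 191 nm.

λ = 191 nm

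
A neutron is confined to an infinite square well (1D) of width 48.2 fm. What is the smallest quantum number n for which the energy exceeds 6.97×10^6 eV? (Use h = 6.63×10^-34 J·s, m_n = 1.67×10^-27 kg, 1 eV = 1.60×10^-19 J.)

n = 9

E_1 = h²/(8m_nL²) = 1.416×10^-14 J = 8.850×10^4 eV.
Need n² > 6.97×10^6/8.850×10^4 = 78.76, i.e. n > 8.875.
The smallest integer satisfying this is n = 9.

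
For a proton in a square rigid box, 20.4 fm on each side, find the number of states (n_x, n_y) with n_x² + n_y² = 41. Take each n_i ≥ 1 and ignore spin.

degeneracy = 2

The level has n_x² + n_y² = 41. The ordered positive-integer solutions are (4, 5), (5, 4).
That gives 2 states.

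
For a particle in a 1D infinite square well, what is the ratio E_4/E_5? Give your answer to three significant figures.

0.640

E_n ∝ n², so E_4/E_5 = 4²/5² = 16/25 = 0.640.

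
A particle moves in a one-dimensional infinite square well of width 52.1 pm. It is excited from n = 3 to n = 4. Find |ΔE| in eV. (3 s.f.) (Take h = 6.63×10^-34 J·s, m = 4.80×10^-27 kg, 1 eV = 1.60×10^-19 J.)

E_1 = h²/(8mL²) = 4.217×10^-21 J.
|ΔE| = |3² − 4²|·E_1 = 7·4.217×10^-21 J = 2.952×10^-20 J = 0.185 eV.

|ΔE| = 0.185 eV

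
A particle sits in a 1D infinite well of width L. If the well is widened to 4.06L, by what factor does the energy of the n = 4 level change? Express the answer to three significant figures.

0.0607

E_n ∝ 1/L², so the energy scales by 1/4.06² = 0.0607.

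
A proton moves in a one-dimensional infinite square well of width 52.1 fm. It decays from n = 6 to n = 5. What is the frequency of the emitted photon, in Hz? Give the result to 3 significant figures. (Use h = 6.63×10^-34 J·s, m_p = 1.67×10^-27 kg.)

E_1 = h²/(8m_pL²) = 1.212×10^-14 J and ΔE = (6² − 5²)E_1 = 1.333×10^-13 J.
f = ΔE/h = 1.333×10^-13/6.63×10^-34 = 2.01×10^20 Hz.

f = 2.01×10^20 Hz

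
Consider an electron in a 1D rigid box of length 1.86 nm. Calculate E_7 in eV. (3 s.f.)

E_7 = 5.33 eV

For an infinite well E_n = n²h²/(8m_eL²), so E_1 = h²/(8m_eL²) = (6.626×10^-34)²/(8·9.109×10^-31·(1.86×10^-9 m)²) = 1.741×10^-20 J.
Then E_7 = 7²·E_1 = 49·1.741×10^-20 J = 8.531×10^-19 J.
Converting, E_7 = 8.531×10^-19 J / (1.602×10^-19 J/eV) = 5.33 eV.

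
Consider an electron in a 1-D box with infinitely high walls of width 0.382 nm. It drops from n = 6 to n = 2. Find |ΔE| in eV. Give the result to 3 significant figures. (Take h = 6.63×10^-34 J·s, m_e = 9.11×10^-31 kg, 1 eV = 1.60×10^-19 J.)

|ΔE| = 82.7 eV

E_1 = h²/(8m_eL²) = 4.133×10^-19 J.
|ΔE| = |6² − 2²|·E_1 = 32·4.133×10^-19 J = 1.323×10^-17 J = 82.7 eV.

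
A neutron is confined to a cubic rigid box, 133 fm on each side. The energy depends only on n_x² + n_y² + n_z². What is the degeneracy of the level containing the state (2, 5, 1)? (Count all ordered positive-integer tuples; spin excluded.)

The level has n_x² + n_y² + n_z² = 30. The ordered positive-integer solutions are (1, 2, 5), (1, 5, 2), (2, 1, 5), (2, 5, 1), (5, 1, 2), (5, 2, 1).
That gives 6 states.

degeneracy = 6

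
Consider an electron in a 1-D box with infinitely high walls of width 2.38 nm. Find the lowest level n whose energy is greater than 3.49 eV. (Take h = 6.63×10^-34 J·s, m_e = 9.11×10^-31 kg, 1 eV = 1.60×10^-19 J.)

n = 8

E_1 = h²/(8m_eL²) = 1.065×10^-20 J = 0.06656 eV.
Need n² > 3.49/0.06656 = 52.43, i.e. n > 7.241.
The smallest integer satisfying this is n = 8.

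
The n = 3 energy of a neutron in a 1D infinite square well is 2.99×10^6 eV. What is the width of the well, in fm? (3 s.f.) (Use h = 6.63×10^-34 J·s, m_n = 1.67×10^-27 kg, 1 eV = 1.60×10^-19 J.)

L = 24.9 fm

From E_n = n²h²/(8m_nL²), L = n·h/√(8m_nE_n).
E_3 = 2.99×10^6 eV = 4.784×10^-13 J, so L = 3·6.63×10^-34/√(8·1.67×10^-27·4.784×10^-13) = 2.49×10^-14 m = 24.9 fm.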